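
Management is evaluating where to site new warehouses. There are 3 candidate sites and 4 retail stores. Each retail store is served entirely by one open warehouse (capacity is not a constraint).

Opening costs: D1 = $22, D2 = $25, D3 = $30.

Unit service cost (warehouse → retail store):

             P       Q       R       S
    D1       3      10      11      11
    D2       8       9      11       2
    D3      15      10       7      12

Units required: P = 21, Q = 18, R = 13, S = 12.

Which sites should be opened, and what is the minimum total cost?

For any fixed open set, each retail store goes to its cheapest open site; total = fixed + service.
{D1, D2, D3}: P→D1 3·21=63, Q→D2 9·18=162, R→D3 7·13=91, S→D2 2·12=24. Service 340; fixed 77; total 417.
{D1, D2}: P→D1 3·21=63, Q→D2 9·18=162, R→D1 11·13=143, S→D2 2·12=24. Service 392; fixed 47; total 439.
{D2, D3}: service 445 + fixed 55 = 500
{D1}: service 518 + fixed 22 = 540
No other subset beats 417.

Open D1, D2 and D3; minimum total cost 417.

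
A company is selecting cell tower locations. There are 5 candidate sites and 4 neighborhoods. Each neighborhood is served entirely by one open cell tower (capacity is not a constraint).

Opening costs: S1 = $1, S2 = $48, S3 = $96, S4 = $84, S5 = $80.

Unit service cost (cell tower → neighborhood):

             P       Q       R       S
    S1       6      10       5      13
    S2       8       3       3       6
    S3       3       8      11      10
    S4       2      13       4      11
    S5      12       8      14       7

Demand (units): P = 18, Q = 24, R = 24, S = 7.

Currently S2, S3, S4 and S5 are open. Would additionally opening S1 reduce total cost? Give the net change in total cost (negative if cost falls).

Current service cost with {S2, S3, S4, S5}: 222.
Adding S1: each neighborhood re-picks its cheapest; new service cost 222, saving 0.
Extra fixed cost: 1. Net change = 1 − 0 = 1.
(Totals: 530 → 531.)

No — net change +1 (cost rises by 1).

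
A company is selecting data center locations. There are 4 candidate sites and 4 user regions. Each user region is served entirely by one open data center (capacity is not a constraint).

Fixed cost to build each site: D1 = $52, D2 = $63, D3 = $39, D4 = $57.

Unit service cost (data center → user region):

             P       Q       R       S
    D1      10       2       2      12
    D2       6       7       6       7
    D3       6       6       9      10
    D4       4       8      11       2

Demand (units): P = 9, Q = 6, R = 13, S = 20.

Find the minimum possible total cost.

Minimum total cost: 223

For any fixed open set, each user region goes to its cheapest open site; total = fixed + service.
{D1, D4}: P→D4 4·9=36, Q→D1 2·6=12, R→D1 2·13=26, S→D4 2·20=40. Service 114; fixed 109; total 223.
{D1, D3, D4}: P→D4 4·9=36, Q→D1 2·6=12, R→D1 2·13=26, S→D4 2·20=40. Service 114; fixed 148; total 262.
{D1, D2, D4}: service 114 + fixed 172 = 286
{D1, D2, D3, D4}: P→D4 4·9=36, Q→D1 2·6=12, R→D1 2·13=26, S→D4 2·20=40. Service 114; fixed 211; total 325.
(All 15 nonempty subsets were checked; D1 and D4 is lowest.)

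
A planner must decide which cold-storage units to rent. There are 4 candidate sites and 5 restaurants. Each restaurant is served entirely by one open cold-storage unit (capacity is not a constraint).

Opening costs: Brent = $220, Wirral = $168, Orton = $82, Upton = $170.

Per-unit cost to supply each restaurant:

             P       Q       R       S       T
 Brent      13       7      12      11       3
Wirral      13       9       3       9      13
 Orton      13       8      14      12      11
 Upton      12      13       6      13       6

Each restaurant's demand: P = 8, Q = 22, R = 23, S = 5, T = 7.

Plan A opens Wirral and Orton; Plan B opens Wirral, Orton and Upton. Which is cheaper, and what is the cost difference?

Plan A: {Wirral, Orton}: P→Wirral 13·8=104, Q→Orton 8·22=176, R→Wirral 3·23=69, S→Wirral 9·5=45, T→Orton 11·7=77. Service 471; fixed 250; total 721.
Plan B: {Wirral, Orton, Upton}: P→Upton 12·8=96, Q→Orton 8·22=176, R→Wirral 3·23=69, S→Wirral 9·5=45, T→Upton 6·7=42. Service 428; fixed 420; total 848.
Difference: |721 − 848| = 127.

Plan A is cheaper by 127.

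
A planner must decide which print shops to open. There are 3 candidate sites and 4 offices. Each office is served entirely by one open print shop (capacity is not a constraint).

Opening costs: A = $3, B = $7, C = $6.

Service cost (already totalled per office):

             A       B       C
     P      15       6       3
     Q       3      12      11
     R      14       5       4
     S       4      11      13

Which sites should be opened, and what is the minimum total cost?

Open A and C; minimum total cost 23.

For any fixed open set, each office goes to its cheapest open site; total = fixed + service.
{A, C}: P→C 3, Q→A 3, R→C 4, S→A 4. Service 14; fixed 9; total 23.
{A, B}: service 18 + fixed 10 = 28
{A, B, C}: service 14 + fixed 16 = 30
{A}: service 36 + fixed 3 = 39
No other subset beats 23.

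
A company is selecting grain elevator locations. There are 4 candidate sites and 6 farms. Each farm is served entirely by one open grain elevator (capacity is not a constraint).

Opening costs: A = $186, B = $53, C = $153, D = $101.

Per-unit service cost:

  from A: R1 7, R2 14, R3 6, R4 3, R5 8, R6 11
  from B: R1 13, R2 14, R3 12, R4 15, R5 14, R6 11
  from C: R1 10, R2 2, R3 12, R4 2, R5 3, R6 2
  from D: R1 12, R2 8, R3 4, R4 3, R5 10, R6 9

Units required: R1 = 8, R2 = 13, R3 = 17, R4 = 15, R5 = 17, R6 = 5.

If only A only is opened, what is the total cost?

Total cost: 762

Each farm is assigned to its cheapest site among the open ones.
{A}: R1→A 7·8=56, R2→A 14·13=182, R3→A 6·17=102, R4→A 3·15=45, R5→A 8·17=136, R6→A 11·5=55. Service 576; fixed 186; total 762.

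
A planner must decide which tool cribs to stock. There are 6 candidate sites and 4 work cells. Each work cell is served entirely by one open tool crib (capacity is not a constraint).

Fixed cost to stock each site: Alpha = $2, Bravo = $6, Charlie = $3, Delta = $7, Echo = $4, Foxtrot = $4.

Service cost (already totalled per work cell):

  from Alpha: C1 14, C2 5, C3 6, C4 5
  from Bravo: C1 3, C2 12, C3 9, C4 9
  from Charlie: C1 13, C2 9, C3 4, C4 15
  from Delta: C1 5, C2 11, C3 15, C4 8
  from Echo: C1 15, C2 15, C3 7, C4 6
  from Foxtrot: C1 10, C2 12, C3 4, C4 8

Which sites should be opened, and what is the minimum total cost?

Open Alpha and Bravo; minimum total cost 27.

For any fixed open set, each work cell goes to its cheapest open site; total = fixed + service.
{Alpha, Bravo}: C1→Bravo 3, C2→Alpha 5, C3→Alpha 6, C4→Alpha 5. Service 19; fixed 8; total 27.
{Alpha, Bravo, Charlie}: service 17 + fixed 11 = 28
{Alpha, Bravo, Foxtrot}: service 17 + fixed 12 = 29
{Alpha, Bravo, Charlie, Delta, Echo, Foxtrot}: C1→Bravo 3, C2→Alpha 5, C3→Charlie 4, C4→Alpha 5. Service 17; fixed 26; total 43.
No other subset beats 27.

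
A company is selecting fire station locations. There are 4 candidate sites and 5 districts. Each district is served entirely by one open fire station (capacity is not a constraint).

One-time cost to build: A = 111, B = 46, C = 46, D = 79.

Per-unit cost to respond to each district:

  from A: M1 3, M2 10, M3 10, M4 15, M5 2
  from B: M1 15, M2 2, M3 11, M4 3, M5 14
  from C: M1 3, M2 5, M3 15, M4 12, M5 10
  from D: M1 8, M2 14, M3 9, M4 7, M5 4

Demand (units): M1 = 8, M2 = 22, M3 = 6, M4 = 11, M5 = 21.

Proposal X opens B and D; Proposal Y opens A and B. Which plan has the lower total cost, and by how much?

Proposal X: {B, D}: M1→D 8·8=64, M2→B 2·22=44, M3→D 9·6=54, M4→B 3·11=33, M5→D 4·21=84. Service 279; fixed 125; total 404.
Proposal Y: {A, B}: M1→A 3·8=24, M2→B 2·22=44, M3→A 10·6=60, M4→B 3·11=33, M5→A 2·21=42. Service 203; fixed 157; total 360.
Difference: |404 − 360| = 44.

Proposal Y is cheaper by 44.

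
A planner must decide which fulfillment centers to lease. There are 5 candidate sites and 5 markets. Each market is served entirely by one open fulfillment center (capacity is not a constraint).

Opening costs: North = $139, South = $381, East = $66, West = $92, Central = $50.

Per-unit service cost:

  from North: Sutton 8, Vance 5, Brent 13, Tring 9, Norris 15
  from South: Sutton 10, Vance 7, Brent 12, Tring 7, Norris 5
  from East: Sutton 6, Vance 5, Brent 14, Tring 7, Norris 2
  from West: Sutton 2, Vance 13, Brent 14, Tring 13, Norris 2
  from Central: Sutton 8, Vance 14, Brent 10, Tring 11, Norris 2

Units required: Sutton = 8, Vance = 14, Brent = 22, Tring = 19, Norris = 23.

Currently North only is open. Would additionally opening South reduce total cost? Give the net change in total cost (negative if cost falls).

Current service cost with {North}: 936.
Adding South: each market re-picks its cheapest; new service cost 646, saving 290.
Extra fixed cost: 381. Net change = 381 − 290 = 91.
(Totals: 1075 → 1166.)

No — net change +91 (cost rises by 91).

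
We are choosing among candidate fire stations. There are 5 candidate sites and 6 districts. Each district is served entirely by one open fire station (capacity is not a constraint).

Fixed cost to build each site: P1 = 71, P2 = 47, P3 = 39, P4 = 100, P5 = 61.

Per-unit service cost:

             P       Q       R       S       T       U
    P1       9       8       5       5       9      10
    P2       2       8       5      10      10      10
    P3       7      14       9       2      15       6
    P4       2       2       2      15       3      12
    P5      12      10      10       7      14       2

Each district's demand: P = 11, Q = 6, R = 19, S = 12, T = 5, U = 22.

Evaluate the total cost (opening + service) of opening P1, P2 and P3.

Total cost: 523

Each district is assigned to its cheapest site among the open ones.
{P1, P2, P3}: P→P2 2·11=22, Q→P1 8·6=48, R→P1 5·19=95, S→P3 2·12=24, T→P1 9·5=45, U→P3 6·22=132. Service 366; fixed 157; total 523.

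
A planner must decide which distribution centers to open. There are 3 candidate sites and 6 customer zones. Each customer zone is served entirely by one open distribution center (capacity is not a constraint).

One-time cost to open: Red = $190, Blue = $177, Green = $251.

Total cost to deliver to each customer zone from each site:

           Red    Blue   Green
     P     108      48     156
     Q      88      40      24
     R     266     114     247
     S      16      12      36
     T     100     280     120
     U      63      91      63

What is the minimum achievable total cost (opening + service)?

For any fixed open set, each customer zone goes to its cheapest open site; total = fixed + service.
{Red, Blue}: P→Blue 48, Q→Blue 40, R→Blue 114, S→Blue 12, T→Red 100, U→Red 63. Service 377; fixed 367; total 744.
{Blue}: service 585 + fixed 177 = 762
{Blue, Green}: P→Blue 48, Q→Green 24, R→Blue 114, S→Blue 12, T→Green 120, U→Green 63. Service 381; fixed 428; total 809.
{Red, Blue, Green}: P→Blue 48, Q→Green 24, R→Blue 114, S→Blue 12, T→Red 100, U→Red 63. Service 361; fixed 618; total 979.
No other subset beats 744.

Minimum total cost: 744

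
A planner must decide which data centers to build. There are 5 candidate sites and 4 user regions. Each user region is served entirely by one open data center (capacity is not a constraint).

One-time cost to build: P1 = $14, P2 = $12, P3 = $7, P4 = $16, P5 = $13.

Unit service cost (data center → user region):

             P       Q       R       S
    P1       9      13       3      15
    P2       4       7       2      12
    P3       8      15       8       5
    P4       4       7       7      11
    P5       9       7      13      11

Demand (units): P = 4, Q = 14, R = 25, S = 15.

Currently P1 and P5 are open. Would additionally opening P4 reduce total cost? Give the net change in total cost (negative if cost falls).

Current service cost with {P1, P5}: 374.
Adding P4: each user region re-picks its cheapest; new service cost 354, saving 20.
Extra fixed cost: 16. Net change = 16 − 20 = -4.
(Totals: 401 → 397.)

Yes — net change −4 (cost falls by 4).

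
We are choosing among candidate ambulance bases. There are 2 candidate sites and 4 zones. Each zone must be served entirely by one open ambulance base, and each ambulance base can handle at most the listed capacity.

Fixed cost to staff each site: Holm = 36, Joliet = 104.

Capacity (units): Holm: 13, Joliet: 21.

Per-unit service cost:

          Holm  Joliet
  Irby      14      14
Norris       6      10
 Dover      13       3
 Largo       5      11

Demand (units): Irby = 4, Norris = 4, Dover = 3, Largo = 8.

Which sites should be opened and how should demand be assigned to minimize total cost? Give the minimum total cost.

Open {Holm, Joliet}: Irby→Joliet 14·4=56, Norris→Holm 6·4=24, Dover→Joliet 3·3=9, Largo→Holm 5·8=40.
Loads: Holm carries 12/13, Joliet carries 7/21. Service 129; fixed 140; total 269.
Next best feasible plan costs 285.

Minimum total cost: 269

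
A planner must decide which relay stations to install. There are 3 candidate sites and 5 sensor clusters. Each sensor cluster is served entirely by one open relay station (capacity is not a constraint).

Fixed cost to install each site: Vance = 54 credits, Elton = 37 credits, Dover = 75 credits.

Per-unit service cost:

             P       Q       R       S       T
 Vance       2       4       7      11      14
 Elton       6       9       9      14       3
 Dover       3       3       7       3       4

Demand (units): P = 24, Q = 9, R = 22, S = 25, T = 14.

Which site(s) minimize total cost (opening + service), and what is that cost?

For any fixed open set, each sensor cluster goes to its cheapest open site; total = fixed + service.
{Dover}: P→Dover 3·24=72, Q→Dover 3·9=27, R→Dover 7·22=154, S→Dover 3·25=75, T→Dover 4·14=56. Service 384; fixed 75; total 459.
{Elton, Dover}: service 370 + fixed 112 = 482
{Vance, Dover}: service 360 + fixed 129 = 489
{Vance, Elton, Dover}: service 346 + fixed 166 = 512
No other subset beats 459.

Open Dover only; minimum total cost 459.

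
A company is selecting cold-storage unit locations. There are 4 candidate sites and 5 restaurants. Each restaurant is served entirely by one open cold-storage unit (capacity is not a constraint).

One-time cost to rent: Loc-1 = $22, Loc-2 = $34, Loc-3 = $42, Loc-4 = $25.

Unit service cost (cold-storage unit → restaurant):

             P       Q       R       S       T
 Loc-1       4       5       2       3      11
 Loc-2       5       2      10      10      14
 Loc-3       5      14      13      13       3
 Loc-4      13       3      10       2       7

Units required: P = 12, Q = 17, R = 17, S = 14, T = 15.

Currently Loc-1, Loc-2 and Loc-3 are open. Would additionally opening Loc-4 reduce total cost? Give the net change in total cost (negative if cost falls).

No — net change +11 (cost rises by 11).

Current service cost with {Loc-1, Loc-2, Loc-3}: 203.
Adding Loc-4: each restaurant re-picks its cheapest; new service cost 189, saving 14.
Extra fixed cost: 25. Net change = 25 − 14 = 11.
(Totals: 301 → 312.)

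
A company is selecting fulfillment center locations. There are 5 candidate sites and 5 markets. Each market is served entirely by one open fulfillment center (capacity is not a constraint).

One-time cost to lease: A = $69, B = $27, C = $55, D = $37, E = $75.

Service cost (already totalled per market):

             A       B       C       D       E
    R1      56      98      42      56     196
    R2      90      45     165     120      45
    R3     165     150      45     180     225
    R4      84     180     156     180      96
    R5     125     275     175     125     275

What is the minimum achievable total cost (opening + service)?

For any fixed open set, each market goes to its cheapest open site; total = fixed + service.
{A, B, C}: R1→C 42, R2→B 45, R3→C 45, R4→A 84, R5→A 125. Service 341; fixed 151; total 492.
{A, C}: R1→C 42, R2→A 90, R3→C 45, R4→A 84, R5→A 125. Service 386; fixed 124; total 510.
{C, D, E}: service 353 + fixed 167 = 520
{A, B, C, D, E}: service 341 + fixed 263 = 604
No other subset beats 492.

Minimum total cost: 492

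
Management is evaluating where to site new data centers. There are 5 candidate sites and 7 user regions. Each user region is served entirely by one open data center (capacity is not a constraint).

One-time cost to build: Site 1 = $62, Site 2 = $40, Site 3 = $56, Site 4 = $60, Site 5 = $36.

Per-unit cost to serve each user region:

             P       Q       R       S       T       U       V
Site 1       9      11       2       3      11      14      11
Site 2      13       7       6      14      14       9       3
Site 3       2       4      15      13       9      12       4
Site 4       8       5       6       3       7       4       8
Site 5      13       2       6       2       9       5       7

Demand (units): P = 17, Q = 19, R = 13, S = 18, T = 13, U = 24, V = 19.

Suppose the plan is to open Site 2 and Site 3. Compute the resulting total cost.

Total cost: 908

Each user region is assigned to its cheapest site among the open ones.
{Site 2, Site 3}: P→Site 3 2·17=34, Q→Site 3 4·19=76, R→Site 2 6·13=78, S→Site 3 13·18=234, T→Site 3 9·13=117, U→Site 2 9·24=216, V→Site 2 3·19=57. Service 812; fixed 96; total 908.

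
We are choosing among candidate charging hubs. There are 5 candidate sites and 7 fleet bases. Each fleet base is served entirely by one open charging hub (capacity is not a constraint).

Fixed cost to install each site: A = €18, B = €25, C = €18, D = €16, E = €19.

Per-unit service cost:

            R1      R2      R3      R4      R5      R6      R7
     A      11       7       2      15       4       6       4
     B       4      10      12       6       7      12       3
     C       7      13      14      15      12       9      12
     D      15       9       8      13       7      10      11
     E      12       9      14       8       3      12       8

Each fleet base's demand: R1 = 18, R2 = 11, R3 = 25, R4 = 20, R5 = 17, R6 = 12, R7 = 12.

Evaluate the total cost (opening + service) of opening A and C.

Each fleet base is assigned to its cheapest site among the open ones.
{A, C}: R1→C 7·18=126, R2→A 7·11=77, R3→A 2·25=50, R4→A 15·20=300, R5→A 4·17=68, R6→A 6·12=72, R7→A 4·12=48. Service 741; fixed 36; total 777.

Total cost: 777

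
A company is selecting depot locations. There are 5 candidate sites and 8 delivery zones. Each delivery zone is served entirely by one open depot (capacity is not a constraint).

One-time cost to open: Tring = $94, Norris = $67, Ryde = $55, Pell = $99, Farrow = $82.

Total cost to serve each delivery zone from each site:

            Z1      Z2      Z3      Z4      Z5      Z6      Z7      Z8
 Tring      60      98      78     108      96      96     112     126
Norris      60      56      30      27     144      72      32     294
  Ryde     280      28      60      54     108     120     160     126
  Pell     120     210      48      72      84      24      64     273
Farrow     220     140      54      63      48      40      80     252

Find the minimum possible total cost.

Minimum total cost: 595

For any fixed open set, each delivery zone goes to its cheapest open site; total = fixed + service.
{Norris, Ryde, Farrow}: Z1→Norris 60, Z2→Ryde 28, Z3→Norris 30, Z4→Norris 27, Z5→Farrow 48, Z6→Farrow 40, Z7→Norris 32, Z8→Ryde 126. Service 391; fixed 204; total 595.
{Norris, Ryde}: service 483 + fixed 122 = 605
{Norris, Ryde, Pell}: Z1→Norris 60, Z2→Ryde 28, Z3→Norris 30, Z4→Norris 27, Z5→Pell 84, Z6→Pell 24, Z7→Norris 32, Z8→Ryde 126. Service 411; fixed 221; total 632.
{Tring, Norris, Ryde, Pell, Farrow}: service 375 + fixed 397 = 772
No other subset beats 595.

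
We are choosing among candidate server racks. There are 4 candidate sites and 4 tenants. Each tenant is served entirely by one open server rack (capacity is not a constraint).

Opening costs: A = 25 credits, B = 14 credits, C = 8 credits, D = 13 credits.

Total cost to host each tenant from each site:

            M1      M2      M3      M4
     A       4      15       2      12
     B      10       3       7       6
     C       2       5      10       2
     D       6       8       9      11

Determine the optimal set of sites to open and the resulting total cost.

Open C only; minimum total cost 27.

For any fixed open set, each tenant goes to its cheapest open site; total = fixed + service.
{C}: M1→C 2, M2→C 5, M3→C 10, M4→C 2. Service 19; fixed 8; total 27.
{B, C}: service 14 + fixed 22 = 36
{C, D}: service 18 + fixed 21 = 39
{A, B, C, D}: service 9 + fixed 60 = 69
(All 15 nonempty subsets were checked; C only is lowest.)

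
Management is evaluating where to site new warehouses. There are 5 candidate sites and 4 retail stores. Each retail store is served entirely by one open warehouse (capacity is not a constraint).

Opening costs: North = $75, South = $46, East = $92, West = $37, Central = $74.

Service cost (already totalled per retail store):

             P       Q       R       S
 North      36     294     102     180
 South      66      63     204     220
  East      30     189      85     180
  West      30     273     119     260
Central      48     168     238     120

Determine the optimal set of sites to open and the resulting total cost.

Open South, West and Central; minimum total cost 489.

For any fixed open set, each retail store goes to its cheapest open site; total = fixed + service.
{South, West, Central}: P→West 30, Q→South 63, R→West 119, S→Central 120. Service 332; fixed 157; total 489.
{South, East}: P→East 30, Q→South 63, R→East 85, S→East 180. Service 358; fixed 138; total 496.
{North, South}: service 381 + fixed 121 = 502
{North, South, East, West, Central}: P→East 30, Q→South 63, R→East 85, S→Central 120. Service 298; fixed 324; total 622.
No other subset beats 489.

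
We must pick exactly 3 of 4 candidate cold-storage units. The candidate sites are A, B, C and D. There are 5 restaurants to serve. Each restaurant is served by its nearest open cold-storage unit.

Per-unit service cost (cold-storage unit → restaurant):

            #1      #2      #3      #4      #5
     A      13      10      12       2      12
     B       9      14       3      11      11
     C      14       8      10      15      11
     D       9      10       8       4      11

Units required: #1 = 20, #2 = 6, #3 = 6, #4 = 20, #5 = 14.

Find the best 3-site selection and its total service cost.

With exactly 3 open, each restaurant uses its cheapest among the chosen.
{A, B, C}: #1→B 9·20=180, #2→C 8·6=48, #3→B 3·6=18, #4→A 2·20=40, #5→B 11·14=154. Service cost 440.
{A, B, D}: service cost 452
{A, C, D}: service cost 470
Among all 4 size-3 choices, {A, B, C} is lowest.

Choose A, B and C; total service cost 440.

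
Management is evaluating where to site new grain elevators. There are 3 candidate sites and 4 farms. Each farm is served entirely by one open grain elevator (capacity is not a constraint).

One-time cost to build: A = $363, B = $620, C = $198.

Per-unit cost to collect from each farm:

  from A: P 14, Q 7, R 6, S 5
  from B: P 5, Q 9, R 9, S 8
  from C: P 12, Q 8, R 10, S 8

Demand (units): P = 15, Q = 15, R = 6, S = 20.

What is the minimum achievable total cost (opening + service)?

Minimum total cost: 718

For any fixed open set, each farm goes to its cheapest open site; total = fixed + service.
{C}: P→C 12·15=180, Q→C 8·15=120, R→C 10·6=60, S→C 8·20=160. Service 520; fixed 198; total 718.
{A}: service 451 + fixed 363 = 814
{A, C}: service 421 + fixed 561 = 982
{A, B, C}: service 316 + fixed 1181 = 1497
No other subset beats 718.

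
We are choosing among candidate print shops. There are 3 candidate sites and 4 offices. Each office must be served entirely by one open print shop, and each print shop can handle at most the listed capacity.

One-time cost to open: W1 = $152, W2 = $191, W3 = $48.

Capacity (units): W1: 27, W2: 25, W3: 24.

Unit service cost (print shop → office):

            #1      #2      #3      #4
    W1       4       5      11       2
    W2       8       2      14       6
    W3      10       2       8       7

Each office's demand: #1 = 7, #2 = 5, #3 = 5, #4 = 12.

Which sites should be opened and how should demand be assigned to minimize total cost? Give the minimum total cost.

Minimum total cost: 302

Open {W1, W3}: #1→W1 4·7=28, #2→W3 2·5=10, #3→W3 8·5=40, #4→W1 2·12=24.
Loads: W1 carries 19/27, W3 carries 10/24. Service 102; fixed 200; total 302.
Next best feasible plan costs 317.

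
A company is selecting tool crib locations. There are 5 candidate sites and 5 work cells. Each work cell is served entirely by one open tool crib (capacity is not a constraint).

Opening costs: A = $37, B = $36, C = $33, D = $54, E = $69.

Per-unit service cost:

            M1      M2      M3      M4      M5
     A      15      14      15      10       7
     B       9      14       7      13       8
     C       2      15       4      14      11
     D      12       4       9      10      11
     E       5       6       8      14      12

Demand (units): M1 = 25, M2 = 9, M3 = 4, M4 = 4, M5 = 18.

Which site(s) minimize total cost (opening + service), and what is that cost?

Open A, C and D; minimum total cost 392.

For any fixed open set, each work cell goes to its cheapest open site; total = fixed + service.
{A, C, D}: M1→C 2·25=50, M2→D 4·9=36, M3→C 4·4=16, M4→A 10·4=40, M5→A 7·18=126. Service 268; fixed 124; total 392.
{B, C, D}: service 286 + fixed 123 = 409
{A, C, E}: M1→C 2·25=50, M2→E 6·9=54, M3→C 4·4=16, M4→A 10·4=40, M5→A 7·18=126. Service 286; fixed 139; total 425.
{A, B, C, D, E}: M1→C 2·25=50, M2→D 4·9=36, M3→C 4·4=16, M4→A 10·4=40, M5→A 7·18=126. Service 268; fixed 229; total 497.
No other subset beats 392.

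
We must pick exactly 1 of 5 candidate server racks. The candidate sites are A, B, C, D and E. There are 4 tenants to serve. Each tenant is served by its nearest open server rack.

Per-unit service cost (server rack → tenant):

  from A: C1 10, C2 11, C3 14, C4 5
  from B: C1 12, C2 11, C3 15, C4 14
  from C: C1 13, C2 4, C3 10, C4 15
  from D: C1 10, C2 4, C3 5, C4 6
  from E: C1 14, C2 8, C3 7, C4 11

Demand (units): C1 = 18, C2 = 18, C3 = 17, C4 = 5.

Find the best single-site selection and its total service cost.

With exactly 1 open, each tenant uses its cheapest among the chosen.
{D}: C1→D 10·18=180, C2→D 4·18=72, C3→D 5·17=85, C4→D 6·5=30. Service cost 367.
{C}: service cost 551
{E}: service cost 570
Among all 5 size-1 choices, {D} is lowest.

Choose D only; total service cost 367.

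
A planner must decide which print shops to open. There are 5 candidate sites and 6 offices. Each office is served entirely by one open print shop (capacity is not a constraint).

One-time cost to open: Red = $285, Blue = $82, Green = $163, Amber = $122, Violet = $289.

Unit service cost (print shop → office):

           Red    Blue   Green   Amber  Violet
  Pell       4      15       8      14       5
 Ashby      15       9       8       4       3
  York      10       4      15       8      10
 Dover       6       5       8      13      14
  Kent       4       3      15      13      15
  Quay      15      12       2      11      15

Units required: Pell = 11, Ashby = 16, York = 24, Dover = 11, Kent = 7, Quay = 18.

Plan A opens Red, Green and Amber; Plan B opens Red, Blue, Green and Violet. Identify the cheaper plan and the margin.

Plan A: {Red, Green, Amber}: Pell→Red 4·11=44, Ashby→Amber 4·16=64, York→Amber 8·24=192, Dover→Red 6·11=66, Kent→Red 4·7=28, Quay→Green 2·18=36. Service 430; fixed 570; total 1000.
Plan B: {Red, Blue, Green, Violet}: Pell→Red 4·11=44, Ashby→Violet 3·16=48, York→Blue 4·24=96, Dover→Blue 5·11=55, Kent→Blue 3·7=21, Quay→Green 2·18=36. Service 300; fixed 819; total 1119.
Difference: |1000 − 1119| = 119.

Plan A is cheaper by 119.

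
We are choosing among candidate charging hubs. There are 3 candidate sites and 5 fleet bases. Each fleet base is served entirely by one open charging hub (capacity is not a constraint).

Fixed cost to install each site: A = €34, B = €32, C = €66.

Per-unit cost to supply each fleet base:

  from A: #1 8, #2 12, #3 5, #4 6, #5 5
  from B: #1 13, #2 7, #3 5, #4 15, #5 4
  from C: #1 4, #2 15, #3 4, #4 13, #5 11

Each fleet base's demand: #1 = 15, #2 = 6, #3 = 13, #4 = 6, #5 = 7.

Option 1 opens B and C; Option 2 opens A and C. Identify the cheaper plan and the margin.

Option 1: {B, C}: #1→C 4·15=60, #2→B 7·6=42, #3→C 4·13=52, #4→C 13·6=78, #5→B 4·7=28. Service 260; fixed 98; total 358.
Option 2: {A, C}: #1→C 4·15=60, #2→A 12·6=72, #3→C 4·13=52, #4→A 6·6=36, #5→A 5·7=35. Service 255; fixed 100; total 355.
Difference: |358 − 355| = 3.

Option 2 is cheaper by 3.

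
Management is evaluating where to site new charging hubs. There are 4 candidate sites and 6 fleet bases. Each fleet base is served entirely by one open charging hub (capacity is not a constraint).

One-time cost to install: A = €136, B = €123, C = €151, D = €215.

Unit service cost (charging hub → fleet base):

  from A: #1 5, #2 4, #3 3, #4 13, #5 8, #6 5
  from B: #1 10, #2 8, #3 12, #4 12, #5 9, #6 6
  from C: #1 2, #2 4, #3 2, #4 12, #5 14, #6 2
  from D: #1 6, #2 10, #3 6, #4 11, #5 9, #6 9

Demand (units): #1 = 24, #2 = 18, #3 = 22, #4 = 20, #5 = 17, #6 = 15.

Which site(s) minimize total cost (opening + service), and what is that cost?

For any fixed open set, each fleet base goes to its cheapest open site; total = fixed + service.
{C}: #1→C 2·24=48, #2→C 4·18=72, #3→C 2·22=44, #4→C 12·20=240, #5→C 14·17=238, #6→C 2·15=30. Service 672; fixed 151; total 823.
{A, C}: service 570 + fixed 287 = 857
{B, C}: #1→C 2·24=48, #2→C 4·18=72, #3→C 2·22=44, #4→B 12·20=240, #5→B 9·17=153, #6→C 2·15=30. Service 587; fixed 274; total 861.
{A, B, C, D}: service 550 + fixed 625 = 1175
(All 15 nonempty subsets were checked; C only is lowest.)

Open C only; minimum total cost 823.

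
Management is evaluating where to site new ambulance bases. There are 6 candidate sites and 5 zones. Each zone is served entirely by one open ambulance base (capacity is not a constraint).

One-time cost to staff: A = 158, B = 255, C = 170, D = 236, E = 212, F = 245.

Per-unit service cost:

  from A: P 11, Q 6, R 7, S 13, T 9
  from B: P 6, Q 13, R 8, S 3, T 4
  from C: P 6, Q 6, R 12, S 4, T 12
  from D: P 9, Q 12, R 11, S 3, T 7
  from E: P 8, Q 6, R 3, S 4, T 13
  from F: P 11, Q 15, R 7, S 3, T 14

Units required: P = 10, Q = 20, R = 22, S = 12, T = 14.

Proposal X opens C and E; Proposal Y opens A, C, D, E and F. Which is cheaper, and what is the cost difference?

Proposal X: {C, E}: P→C 6·10=60, Q→C 6·20=120, R→E 3·22=66, S→C 4·12=48, T→C 12·14=168. Service 462; fixed 382; total 844.
Proposal Y: {A, C, D, E, F}: P→C 6·10=60, Q→A 6·20=120, R→E 3·22=66, S→D 3·12=36, T→D 7·14=98. Service 380; fixed 1021; total 1401.
Difference: |844 − 1401| = 557.

Proposal X is cheaper by 557.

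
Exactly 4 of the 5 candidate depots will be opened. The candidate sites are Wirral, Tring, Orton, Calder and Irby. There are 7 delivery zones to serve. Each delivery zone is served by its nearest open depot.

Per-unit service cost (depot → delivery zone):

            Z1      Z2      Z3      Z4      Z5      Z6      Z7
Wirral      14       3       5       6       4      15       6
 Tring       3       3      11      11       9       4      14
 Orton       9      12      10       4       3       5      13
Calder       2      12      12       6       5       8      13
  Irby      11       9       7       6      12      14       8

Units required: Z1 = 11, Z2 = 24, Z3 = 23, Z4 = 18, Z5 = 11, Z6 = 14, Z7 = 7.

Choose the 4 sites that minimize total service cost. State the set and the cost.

Choose Wirral, Tring, Orton and Calder; total service cost 412.

With exactly 4 open, each delivery zone uses its cheapest among the chosen.
{Wirral, Tring, Orton, Calder}: Z1→Calder 2·11=22, Z2→Wirral 3·24=72, Z3→Wirral 5·23=115, Z4→Orton 4·18=72, Z5→Orton 3·11=33, Z6→Tring 4·14=56, Z7→Wirral 6·7=42. Service cost 412.
{Wirral, Tring, Orton, Irby}: service cost 423
{Wirral, Orton, Calder, Irby}: service cost 426
Among all 5 size-4 choices, {Wirral, Tring, Orton, Calder} is lowest.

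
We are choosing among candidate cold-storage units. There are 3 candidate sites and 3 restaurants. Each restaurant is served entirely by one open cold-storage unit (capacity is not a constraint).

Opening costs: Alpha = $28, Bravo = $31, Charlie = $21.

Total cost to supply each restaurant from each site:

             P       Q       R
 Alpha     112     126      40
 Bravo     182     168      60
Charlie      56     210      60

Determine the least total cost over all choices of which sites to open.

Minimum total cost: 271

For any fixed open set, each restaurant goes to its cheapest open site; total = fixed + service.
{Alpha, Charlie}: P→Charlie 56, Q→Alpha 126, R→Alpha 40. Service 222; fixed 49; total 271.
{Alpha, Bravo, Charlie}: service 222 + fixed 80 = 302
{Alpha}: service 278 + fixed 28 = 306
{Charlie}: service 326 + fixed 21 = 347
No other subset beats 271.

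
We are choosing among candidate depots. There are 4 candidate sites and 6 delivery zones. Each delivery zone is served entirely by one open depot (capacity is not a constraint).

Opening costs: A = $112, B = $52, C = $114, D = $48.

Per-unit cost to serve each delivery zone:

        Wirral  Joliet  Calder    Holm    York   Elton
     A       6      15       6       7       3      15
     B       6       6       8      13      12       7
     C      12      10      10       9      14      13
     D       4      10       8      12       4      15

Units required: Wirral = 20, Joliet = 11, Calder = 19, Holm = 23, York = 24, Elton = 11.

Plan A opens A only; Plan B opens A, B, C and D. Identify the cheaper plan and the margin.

Plan B is cheaper by 13.

Plan A: {A}: Wirral→A 6·20=120, Joliet→A 15·11=165, Calder→A 6·19=114, Holm→A 7·23=161, York→A 3·24=72, Elton→A 15·11=165. Service 797; fixed 112; total 909.
Plan B: {A, B, C, D}: Wirral→D 4·20=80, Joliet→B 6·11=66, Calder→A 6·19=114, Holm→A 7·23=161, York→A 3·24=72, Elton→B 7·11=77. Service 570; fixed 326; total 896.
Difference: |909 − 896| = 13.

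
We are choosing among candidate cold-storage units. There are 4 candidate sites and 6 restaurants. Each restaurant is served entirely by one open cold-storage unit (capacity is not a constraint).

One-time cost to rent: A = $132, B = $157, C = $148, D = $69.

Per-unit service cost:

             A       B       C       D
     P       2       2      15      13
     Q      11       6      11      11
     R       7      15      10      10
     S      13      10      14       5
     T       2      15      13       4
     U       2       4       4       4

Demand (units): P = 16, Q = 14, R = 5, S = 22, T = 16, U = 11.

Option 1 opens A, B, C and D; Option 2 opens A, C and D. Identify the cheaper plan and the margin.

Option 2 is cheaper by 87.

Option 1: {A, B, C, D}: P→A 2·16=32, Q→B 6·14=84, R→A 7·5=35, S→D 5·22=110, T→A 2·16=32, U→A 2·11=22. Service 315; fixed 506; total 821.
Option 2: {A, C, D}: P→A 2·16=32, Q→A 11·14=154, R→A 7·5=35, S→D 5·22=110, T→A 2·16=32, U→A 2·11=22. Service 385; fixed 349; total 734.
Difference: |821 − 734| = 87.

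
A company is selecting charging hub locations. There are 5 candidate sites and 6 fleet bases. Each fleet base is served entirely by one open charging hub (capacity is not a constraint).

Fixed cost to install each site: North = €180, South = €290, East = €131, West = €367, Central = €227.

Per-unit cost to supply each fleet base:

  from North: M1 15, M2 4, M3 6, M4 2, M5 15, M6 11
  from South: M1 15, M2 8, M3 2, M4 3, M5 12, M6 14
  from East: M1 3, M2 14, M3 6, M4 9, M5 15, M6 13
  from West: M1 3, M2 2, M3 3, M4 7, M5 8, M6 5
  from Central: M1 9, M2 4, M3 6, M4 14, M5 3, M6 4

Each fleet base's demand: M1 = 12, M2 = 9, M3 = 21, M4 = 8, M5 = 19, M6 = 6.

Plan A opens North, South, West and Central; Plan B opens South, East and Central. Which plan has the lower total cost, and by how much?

Plan B is cheaper by 390.

Plan A: {North, South, West, Central}: M1→West 3·12=36, M2→West 2·9=18, M3→South 2·21=42, M4→North 2·8=16, M5→Central 3·19=57, M6→Central 4·6=24. Service 193; fixed 1064; total 1257.
Plan B: {South, East, Central}: M1→East 3·12=36, M2→Central 4·9=36, M3→South 2·21=42, M4→South 3·8=24, M5→Central 3·19=57, M6→Central 4·6=24. Service 219; fixed 648; total 867.
Difference: |1257 − 867| = 390.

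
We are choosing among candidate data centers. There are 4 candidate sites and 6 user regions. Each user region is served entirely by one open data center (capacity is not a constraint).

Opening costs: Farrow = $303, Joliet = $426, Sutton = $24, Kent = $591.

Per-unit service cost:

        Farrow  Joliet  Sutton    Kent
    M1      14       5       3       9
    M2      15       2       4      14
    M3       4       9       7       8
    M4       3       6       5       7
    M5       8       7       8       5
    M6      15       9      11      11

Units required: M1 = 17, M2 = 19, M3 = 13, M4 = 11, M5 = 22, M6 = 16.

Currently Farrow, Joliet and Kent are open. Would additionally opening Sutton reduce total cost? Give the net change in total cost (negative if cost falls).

Yes — net change −10 (cost falls by 10).

Current service cost with {Farrow, Joliet, Kent}: 462.
Adding Sutton: each user region re-picks its cheapest; new service cost 428, saving 34.
Extra fixed cost: 24. Net change = 24 − 34 = -10.
(Totals: 1782 → 1772.)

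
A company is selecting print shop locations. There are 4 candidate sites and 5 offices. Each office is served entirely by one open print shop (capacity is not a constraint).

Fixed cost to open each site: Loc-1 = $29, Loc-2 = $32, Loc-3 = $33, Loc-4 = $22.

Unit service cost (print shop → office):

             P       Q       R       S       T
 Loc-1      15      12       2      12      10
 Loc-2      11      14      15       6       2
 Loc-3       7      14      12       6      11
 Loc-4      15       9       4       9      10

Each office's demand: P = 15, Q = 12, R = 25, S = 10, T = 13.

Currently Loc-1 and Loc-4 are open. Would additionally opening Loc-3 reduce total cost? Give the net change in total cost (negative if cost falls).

Current service cost with {Loc-1, Loc-4}: 603.
Adding Loc-3: each office re-picks its cheapest; new service cost 453, saving 150.
Extra fixed cost: 33. Net change = 33 − 150 = -117.
(Totals: 654 → 537.)

Yes — net change −117 (cost falls by 117).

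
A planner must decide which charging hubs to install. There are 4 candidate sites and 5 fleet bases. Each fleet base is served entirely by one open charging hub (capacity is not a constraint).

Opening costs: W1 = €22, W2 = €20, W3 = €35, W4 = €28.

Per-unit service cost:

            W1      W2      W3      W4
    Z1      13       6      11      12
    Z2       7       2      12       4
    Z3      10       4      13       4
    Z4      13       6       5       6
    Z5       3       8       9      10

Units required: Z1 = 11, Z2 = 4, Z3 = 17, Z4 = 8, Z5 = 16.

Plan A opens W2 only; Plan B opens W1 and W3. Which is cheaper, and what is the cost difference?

Plan A is cheaper by 126.

Plan A: {W2}: Z1→W2 6·11=66, Z2→W2 2·4=8, Z3→W2 4·17=68, Z4→W2 6·8=48, Z5→W2 8·16=128. Service 318; fixed 20; total 338.
Plan B: {W1, W3}: Z1→W3 11·11=121, Z2→W1 7·4=28, Z3→W1 10·17=170, Z4→W3 5·8=40, Z5→W1 3·16=48. Service 407; fixed 57; total 464.
Difference: |338 − 464| = 126.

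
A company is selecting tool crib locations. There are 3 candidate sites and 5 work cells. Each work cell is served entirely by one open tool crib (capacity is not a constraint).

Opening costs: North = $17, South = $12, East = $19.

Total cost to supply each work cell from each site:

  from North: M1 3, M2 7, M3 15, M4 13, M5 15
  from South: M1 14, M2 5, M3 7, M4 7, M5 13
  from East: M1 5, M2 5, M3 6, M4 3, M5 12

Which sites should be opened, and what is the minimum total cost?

Open East only; minimum total cost 50.

For any fixed open set, each work cell goes to its cheapest open site; total = fixed + service.
{East}: M1→East 5, M2→East 5, M3→East 6, M4→East 3, M5→East 12. Service 31; fixed 19; total 50.
{South}: service 46 + fixed 12 = 58
{South, East}: M1→East 5, M2→South 5, M3→East 6, M4→East 3, M5→East 12. Service 31; fixed 31; total 62.
{North, South, East}: service 29 + fixed 48 = 77
(All 7 nonempty subsets were checked; East only is lowest.)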